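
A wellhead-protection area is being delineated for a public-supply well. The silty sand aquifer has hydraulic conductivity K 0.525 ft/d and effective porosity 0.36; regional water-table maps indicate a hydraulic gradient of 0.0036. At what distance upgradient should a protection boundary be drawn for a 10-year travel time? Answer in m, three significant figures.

K = 0.525 ft/d × 0.3048 = 0.1600 m/d
Specific discharge q = 0.1600 × 0.0036 = 5.761e-4 m/d
Average linear velocity = 5.761e-4 / 0.36 = 0.001600 m/d
T = 10 yr × 365 = 3650 d
L = v × T = 0.001600 × 3650 = 5.841 m

5.84 m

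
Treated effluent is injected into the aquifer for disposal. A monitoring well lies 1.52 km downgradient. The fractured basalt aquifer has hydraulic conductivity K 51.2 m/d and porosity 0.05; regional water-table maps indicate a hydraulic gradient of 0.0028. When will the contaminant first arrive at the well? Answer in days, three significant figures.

530 days

q = Ki = 51.2 × 0.0028 = 0.1434 m/d
v = Ki/n = 51.2·0.0028/0.05 = 2.867 m/d
L = 1.52 km = 1520 m
t = L / v = 1520 / 2.867 = 530.1 d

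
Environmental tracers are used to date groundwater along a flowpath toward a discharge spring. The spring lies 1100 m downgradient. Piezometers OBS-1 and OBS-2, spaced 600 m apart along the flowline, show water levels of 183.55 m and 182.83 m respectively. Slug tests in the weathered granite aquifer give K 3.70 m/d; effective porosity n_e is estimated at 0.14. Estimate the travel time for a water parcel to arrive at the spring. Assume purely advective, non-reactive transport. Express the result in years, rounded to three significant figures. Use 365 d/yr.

Hydraulic gradient i = (183.55 − 182.83) / 600 = 0.72 / 600 = 0.001200
Darcy flux q = K·i = 3.70 × 0.001200 = 0.004440 m/d
Seepage velocity v = q / n = 0.004440 / 0.14 = 0.03171 m/d
t = L / v = 1100 / 0.03171 = 34680 d
   = 34680 / 365 = 95.0 yr

95.0 years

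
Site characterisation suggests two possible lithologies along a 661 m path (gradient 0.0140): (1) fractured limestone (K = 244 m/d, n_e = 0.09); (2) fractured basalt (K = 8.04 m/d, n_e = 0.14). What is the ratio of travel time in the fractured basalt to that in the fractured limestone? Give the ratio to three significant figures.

47.2

Unit 1 (fractured limestone): v = 244×0.014/0.09 = 37.96 m/d, t = 661/37.96 = 17.42 d
Unit 2 (fractured basalt): v = 8.04×0.014/0.14 = 0.8040 m/d, t = 661/0.8040 = 822.1 d
t(fractured basalt) / t(fractured limestone) = 822.1/17.42 = 47.2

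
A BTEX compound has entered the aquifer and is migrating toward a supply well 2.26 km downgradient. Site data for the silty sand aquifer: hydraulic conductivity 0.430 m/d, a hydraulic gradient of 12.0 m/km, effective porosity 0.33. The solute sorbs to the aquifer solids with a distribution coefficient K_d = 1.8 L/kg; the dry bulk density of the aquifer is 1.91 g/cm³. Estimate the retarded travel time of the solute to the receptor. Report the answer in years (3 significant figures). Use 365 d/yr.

4520 years

Specific discharge q = 0.430 × 0.012 = 0.005160 m/d
v = Ki/n = 0.430·0.012/0.33 = 0.01564 m/d
Retardation R = 1 + ρ_b·K_d/n = 1 + 1.91×1.8/0.33 = 11.42
Contaminant velocity v_c = v/R = 0.01564/11.42 = 0.001369 m/d
L = 2.26 km = 2260 m
t = L/v_c = 2260/0.001369 = 1.650e6 d
   = 1.650e6/365 = 4520 yr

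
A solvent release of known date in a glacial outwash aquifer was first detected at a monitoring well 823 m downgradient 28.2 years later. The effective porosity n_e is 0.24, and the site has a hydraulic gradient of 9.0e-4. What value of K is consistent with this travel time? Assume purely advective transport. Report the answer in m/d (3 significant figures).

t = 28.2 years = 10290 d
v = L / t = 823 / 10290 = 0.07996 m/d
K = v · n / i = 0.07996 × 0.24 / 9.0e-4 = 21.3 m/d

21.3 m/d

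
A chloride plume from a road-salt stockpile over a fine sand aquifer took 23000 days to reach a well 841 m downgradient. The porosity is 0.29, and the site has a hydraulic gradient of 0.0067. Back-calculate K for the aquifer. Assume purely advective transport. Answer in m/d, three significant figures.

1.58 m/d

v = L / t = 841 / 23000 = 0.03657 m/d
K = v · n / i = 0.03657 × 0.29 / 0.0067 = 1.58 m/d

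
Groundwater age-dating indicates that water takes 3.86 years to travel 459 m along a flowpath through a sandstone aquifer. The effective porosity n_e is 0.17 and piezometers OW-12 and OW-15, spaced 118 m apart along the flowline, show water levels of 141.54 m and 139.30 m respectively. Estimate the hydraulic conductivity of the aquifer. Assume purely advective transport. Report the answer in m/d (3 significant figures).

2.92 m/d

Hydraulic gradient i = (141.54 − 139.30) / 118 = 2.24 / 118 = 0.01898
t = 3.86 years = 1409 d
v = L / t = 459 / 1409 = 0.3258 m/d
K = v · n / i = 0.3258 × 0.17 / 0.01898 = 2.92 m/d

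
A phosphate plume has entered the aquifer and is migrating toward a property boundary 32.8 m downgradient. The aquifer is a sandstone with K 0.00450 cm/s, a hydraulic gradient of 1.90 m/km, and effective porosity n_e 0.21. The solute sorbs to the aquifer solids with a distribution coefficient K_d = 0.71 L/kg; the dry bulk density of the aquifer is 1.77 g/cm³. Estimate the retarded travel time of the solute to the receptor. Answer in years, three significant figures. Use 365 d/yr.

17.8 years

K = 0.00450 cm/s × 864 = 3.888 m/d
Specific discharge q = 3.888 × 0.0019 = 0.007387 m/d
Average linear velocity = 0.007387 / 0.21 = 0.03518 m/d
Retardation R = 1 + ρ_b·K_d/n = 1 + 1.77×0.71/0.21 = 6.984
Contaminant velocity v_c = v/R = 0.03518/6.984 = 0.005037 m/d
t = L/v_c = 32.8/0.005037 = 6512 d
   = 6512/365 = 17.8 yr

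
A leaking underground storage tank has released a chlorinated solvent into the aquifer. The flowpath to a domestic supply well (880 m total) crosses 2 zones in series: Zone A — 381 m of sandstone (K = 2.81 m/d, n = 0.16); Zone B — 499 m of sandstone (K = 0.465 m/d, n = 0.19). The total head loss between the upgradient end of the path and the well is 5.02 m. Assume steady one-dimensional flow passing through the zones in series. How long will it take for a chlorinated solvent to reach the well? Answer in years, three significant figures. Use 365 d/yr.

Continuity: the same q passes through each zone, so ΔH = q·Σ(L_j/K_j) — the zones act as resistances in series.
Σ(L/K) = 381/2.81 + 499/0.465 = 135.6 + 1073 = 1209 d
q = ΔH / Σ(L/K) = 5.02 / 1209 = 0.004153 m/d (same in every zone)
Zone A: v = q/n = 0.004153/0.16 = 0.02596 m/d → t_A = 381/0.02596 = 14680 d
Zone B: v = q/n = 0.004153/0.19 = 0.02186 m/d → t_B = 499/0.02186 = 22830 d
Total t = 14680 + 22830 = 37510 d
   = 37510 / 365 = 103 yr

103 years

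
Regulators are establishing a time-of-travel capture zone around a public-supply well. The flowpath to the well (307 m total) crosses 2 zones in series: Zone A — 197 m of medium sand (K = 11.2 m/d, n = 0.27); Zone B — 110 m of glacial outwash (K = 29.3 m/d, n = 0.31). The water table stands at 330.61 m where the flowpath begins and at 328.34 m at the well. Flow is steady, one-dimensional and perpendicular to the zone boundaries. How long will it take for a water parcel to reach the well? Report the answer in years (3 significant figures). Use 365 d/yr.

Total head drop ΔH = 330.61 − 328.34 = 2.27 m
Steady 1-D flow in series ⇒ the Darcy flux q is identical in every zone and the zone head losses add (resistances L/K in series).
Σ(L/K) = 197/11.2 + 110/29.3 = 17.59 + 3.754 = 21.34 d
q = ΔH / Σ(L/K) = 2.27 / 21.34 = 0.1064 m/d (same in every zone)
Zone A: v = q/n = 0.1064/0.27 = 0.3939 m/d → t_A = 197/0.3939 = 500.1 d
Zone B: v = q/n = 0.1064/0.31 = 0.3431 m/d → t_B = 110/0.3431 = 320.6 d
Total t = 500.1 + 320.6 = 820.7 d
   = 820.7 / 365 = 2.25 yr

2.25 years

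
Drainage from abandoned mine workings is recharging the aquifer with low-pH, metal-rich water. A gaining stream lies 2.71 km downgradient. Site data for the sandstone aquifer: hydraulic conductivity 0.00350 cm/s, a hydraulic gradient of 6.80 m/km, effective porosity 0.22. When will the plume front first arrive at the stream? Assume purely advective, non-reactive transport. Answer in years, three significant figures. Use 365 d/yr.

79.4 years

K = 0.00350 cm/s × 864 = 3.024 m/d
Darcy flux q = K·i = 3.024 × 0.0068 = 0.02056 m/d
Average linear velocity = 0.02056 / 0.22 = 0.09347 m/d
L = 2.71 km = 2710 m
t = L / v = 2710 / 0.09347 = 28990 d
   = 28990 / 365 = 79.4 yr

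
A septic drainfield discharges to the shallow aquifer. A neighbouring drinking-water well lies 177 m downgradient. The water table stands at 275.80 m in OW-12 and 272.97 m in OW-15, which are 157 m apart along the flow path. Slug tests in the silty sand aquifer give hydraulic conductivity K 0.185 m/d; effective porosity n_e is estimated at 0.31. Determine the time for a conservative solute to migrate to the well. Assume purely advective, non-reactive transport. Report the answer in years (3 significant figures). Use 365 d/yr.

45.1 years

Hydraulic gradient i = (275.80 − 272.97) / 157 = 2.83 / 157 = 0.01803
q = Ki = 0.185 × 0.01803 = 0.003335 m/d
v = Ki/n = 0.185·0.01803/0.31 = 0.01076 m/d
t = L / v = 177 / 0.01076 = 16450 d
   = 16450 / 365 = 45.1 yr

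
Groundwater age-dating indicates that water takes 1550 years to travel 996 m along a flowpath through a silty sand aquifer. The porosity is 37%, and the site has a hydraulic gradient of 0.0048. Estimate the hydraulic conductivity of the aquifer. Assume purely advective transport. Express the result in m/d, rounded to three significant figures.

0.136 m/d

t = 1550 years = 565800 d
v = L / t = 996 / 565800 = 0.001760 m/d
K = v · n / i = 0.001760 × 0.37 / 0.0048 = 0.136 m/d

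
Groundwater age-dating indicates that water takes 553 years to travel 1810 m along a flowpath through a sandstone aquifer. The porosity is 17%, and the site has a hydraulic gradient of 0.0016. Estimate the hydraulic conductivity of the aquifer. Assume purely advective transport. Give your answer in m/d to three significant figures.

t = 553 years = 201800 d
v = L / t = 1810 / 201800 = 0.008967 m/d
K = v · n / i = 0.008967 × 0.17 / 0.0016 = 0.953 m/d

0.953 m/d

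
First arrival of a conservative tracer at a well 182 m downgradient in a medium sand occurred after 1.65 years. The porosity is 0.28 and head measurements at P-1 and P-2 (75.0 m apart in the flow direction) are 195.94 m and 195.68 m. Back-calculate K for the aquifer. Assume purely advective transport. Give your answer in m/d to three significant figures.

24.4 m/d

Hydraulic gradient i = (195.94 − 195.68) / 75.0 = 0.26 / 75.0 = 0.003467
t = 1.65 years = 602.3 d
v = L / t = 182 / 602.3 = 0.3022 m/d
K = v · n / i = 0.3022 × 0.28 / 0.003467 = 24.4 m/d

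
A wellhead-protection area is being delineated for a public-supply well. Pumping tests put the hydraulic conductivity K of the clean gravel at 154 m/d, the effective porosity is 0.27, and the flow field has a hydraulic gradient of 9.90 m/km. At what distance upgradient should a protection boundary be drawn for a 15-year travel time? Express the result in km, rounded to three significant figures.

30.9 km

Darcy flux q = K·i = 154 × 0.0099 = 1.525 m/d
Average linear velocity = 1.525 / 0.27 = 5.647 m/d
T = 15 yr × 365 = 5475 d
L = v × T = 5.647 × 5475 = 30920 m
   = 30.9 km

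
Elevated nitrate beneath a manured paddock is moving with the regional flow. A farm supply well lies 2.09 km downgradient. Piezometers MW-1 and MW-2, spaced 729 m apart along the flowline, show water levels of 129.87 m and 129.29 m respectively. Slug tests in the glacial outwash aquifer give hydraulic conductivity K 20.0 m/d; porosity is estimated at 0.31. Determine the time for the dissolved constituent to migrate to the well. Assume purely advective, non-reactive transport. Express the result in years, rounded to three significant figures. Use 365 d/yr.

Hydraulic gradient i = (129.87 − 129.29) / 729 = 0.58 / 729 = 7.956e-4
Darcy flux q = K·i = 20.0 × 7.956e-4 = 0.01591 m/d
Average linear velocity = 0.01591 / 0.31 = 0.05133 m/d
L = 2.09 km = 2090 m
t = L / v = 2090 / 0.05133 = 40720 d
   = 40720 / 365 = 112 yr

112 years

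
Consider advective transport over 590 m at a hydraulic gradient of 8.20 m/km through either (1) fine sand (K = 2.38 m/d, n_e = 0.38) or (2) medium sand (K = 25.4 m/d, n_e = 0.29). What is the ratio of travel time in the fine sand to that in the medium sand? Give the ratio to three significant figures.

Unit 1 (fine sand): v = 2.38×0.0082/0.38 = 0.05136 m/d, t = 590/0.05136 = 11490 d
Unit 2 (medium sand): v = 25.4×0.0082/0.29 = 0.7182 m/d, t = 590/0.7182 = 821.5 d
t(fine sand) / t(medium sand) = 11490/821.5 = 14.0

14.0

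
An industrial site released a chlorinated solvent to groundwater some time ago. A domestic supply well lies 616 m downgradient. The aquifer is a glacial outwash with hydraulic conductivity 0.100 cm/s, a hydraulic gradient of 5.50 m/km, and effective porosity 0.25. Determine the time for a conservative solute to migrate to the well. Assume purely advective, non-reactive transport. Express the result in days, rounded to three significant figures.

K = 0.100 cm/s × 864 = 86.40 m/d
Darcy flux q = K·i = 86.40 × 0.0055 = 0.4752 m/d
v = Ki/n = 86.40·0.0055/0.25 = 1.901 m/d
t = L / v = 616 / 1.901 = 324.1 d

324 days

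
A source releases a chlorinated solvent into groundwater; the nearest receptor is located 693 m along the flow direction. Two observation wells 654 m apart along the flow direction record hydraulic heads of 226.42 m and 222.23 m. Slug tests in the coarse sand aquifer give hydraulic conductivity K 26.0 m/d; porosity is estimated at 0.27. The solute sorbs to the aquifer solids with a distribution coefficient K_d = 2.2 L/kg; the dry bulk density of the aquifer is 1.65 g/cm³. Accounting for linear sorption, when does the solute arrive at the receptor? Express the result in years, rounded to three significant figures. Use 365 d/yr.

Hydraulic gradient i = (226.42 − 222.23) / 654 = 4.19 / 654 = 0.006407
Darcy flux q = K·i = 26.0 × 0.006407 = 0.1666 m/d
v_s = q/n_e = 0.1666/0.27 = 0.6169 m/d
Retardation R = 1 + ρ_b·K_d/n = 1 + 1.65×2.2/0.27 = 14.44
Contaminant velocity v_c = v/R = 0.6169/14.44 = 0.04271 m/d
t = L/v_c = 693/0.04271 = 16230 d
   = 16230/365 = 44.5 yr

44.5 years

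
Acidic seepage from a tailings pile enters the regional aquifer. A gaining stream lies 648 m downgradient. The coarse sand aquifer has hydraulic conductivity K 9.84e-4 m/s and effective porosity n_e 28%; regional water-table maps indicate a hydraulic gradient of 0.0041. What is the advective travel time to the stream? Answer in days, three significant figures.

K = 9.84e-4 m/s × 86400 s/d = 85.02 m/d
q = Ki = 85.02 × 0.0041 = 0.3486 m/d
Average linear velocity = 0.3486 / 0.28 = 1.245 m/d
t = L / v = 648 / 1.245 = 520.5 d

521 days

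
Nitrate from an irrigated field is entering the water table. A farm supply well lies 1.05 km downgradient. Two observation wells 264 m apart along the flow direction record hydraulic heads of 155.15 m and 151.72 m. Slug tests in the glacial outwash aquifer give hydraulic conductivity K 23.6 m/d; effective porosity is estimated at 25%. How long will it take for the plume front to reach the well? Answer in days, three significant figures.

856 days

Hydraulic gradient i = (155.15 − 151.72) / 264 = 3.43 / 264 = 0.01299
Specific discharge q = 23.6 × 0.01299 = 0.3066 m/d
Average linear velocity = 0.3066 / 0.25 = 1.226 m/d
L = 1.05 km = 1050 m
t = L / v = 1050 / 1.226 = 856.1 d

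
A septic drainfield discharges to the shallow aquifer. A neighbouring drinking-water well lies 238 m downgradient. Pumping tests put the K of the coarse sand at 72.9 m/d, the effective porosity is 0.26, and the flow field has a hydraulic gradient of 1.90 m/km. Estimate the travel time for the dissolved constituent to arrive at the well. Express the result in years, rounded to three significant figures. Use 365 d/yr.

1.22 years

q = Ki = 72.9 × 0.0019 = 0.1385 m/d
v = Ki/n = 72.9·0.0019/0.26 = 0.5327 m/d
t = L / v = 238 / 0.5327 = 446.8 d
   = 446.8 / 365 = 1.22 yr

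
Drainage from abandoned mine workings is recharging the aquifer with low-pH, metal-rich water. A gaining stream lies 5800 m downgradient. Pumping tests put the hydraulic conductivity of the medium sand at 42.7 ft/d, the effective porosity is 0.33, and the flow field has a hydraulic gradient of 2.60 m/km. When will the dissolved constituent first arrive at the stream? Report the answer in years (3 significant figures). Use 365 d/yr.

K = 42.7 ft/d × 0.3048 = 13.01 m/d
Darcy flux q = K·i = 13.01 × 0.0026 = 0.03384 m/d
v = Ki/n = 13.01·0.0026/0.33 = 0.1025 m/d
t = L / v = 5800 / 0.1025 = 56560 d
   = 56560 / 365 = 155 yr

155 years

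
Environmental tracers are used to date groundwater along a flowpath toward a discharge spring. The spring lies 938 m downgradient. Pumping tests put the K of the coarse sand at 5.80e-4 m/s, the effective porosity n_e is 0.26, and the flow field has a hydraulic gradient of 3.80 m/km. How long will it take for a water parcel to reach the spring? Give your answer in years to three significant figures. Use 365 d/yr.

3.51 years

K = 5.80e-4 m/s × 86400 s/d = 50.11 m/d
Darcy flux q = K·i = 50.11 × 0.0038 = 0.1904 m/d
Average linear velocity = 0.1904 / 0.26 = 0.7324 m/d
t = L / v = 938 / 0.7324 = 1281 d
   = 1281 / 365 = 3.51 yr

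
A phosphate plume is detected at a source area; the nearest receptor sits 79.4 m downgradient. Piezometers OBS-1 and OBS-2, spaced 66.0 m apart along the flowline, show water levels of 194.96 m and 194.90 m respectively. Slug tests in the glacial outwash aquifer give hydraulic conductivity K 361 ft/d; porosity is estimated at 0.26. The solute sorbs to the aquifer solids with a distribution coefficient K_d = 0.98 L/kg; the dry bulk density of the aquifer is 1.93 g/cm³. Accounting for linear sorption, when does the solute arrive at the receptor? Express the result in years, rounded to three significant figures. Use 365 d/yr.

Hydraulic gradient i = (194.96 − 194.90) / 66.0 = 0.06 / 66.0 = 9.091e-4
K = 361 ft/d × 0.3048 = 110.0 m/d
Darcy flux q = K·i = 110.0 × 9.091e-4 = 0.1000 m/d
v = Ki/n = 110.0·9.091e-4/0.26 = 0.3847 m/d
Retardation R = 1 + ρ_b·K_d/n = 1 + 1.93×0.98/0.26 = 8.275
Contaminant velocity v_c = v/R = 0.3847/8.275 = 0.04650 m/d
t = L/v_c = 79.4/0.04650 = 1708 d
   = 1708/365 = 4.68 yr

4.68 years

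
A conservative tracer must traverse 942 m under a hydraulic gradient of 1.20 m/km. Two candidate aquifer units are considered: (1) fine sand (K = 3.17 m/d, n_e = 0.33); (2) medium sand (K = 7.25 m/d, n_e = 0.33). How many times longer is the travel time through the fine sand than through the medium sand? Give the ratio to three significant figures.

2.29

Unit 1 (fine sand): v = 3.17×0.0012/0.33 = 0.01153 m/d, t = 942/0.01153 = 81720 d
Unit 2 (medium sand): v = 7.25×0.0012/0.33 = 0.02636 m/d, t = 942/0.02636 = 35730 d
t(fine sand) / t(medium sand) = 81720/35730 = 2.29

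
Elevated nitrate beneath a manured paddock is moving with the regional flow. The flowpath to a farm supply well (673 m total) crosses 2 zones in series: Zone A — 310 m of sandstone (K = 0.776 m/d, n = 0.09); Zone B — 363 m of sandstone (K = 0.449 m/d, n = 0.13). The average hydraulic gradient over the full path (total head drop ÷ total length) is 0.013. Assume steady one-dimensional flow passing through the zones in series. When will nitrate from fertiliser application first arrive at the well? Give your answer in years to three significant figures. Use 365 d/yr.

Continuity: the same q passes through each zone, so ΔH = q·Σ(L_j/K_j) — the zones act as resistances in series.
Σ(L/K) = 310/0.776 + 363/0.449 = 399.5 + 808.5 = 1208 d
K_eq = L_total / Σ(L/K) = 673 / 1208 = 0.5571 m/d
q = K_eq · i = 0.5571 × 0.013 = 0.007243 m/d (same in every zone)
Zone A: v = q/n = 0.007243/0.09 = 0.08048 m/d → t_A = 310/0.08048 = 3852 d
Zone B: v = q/n = 0.007243/0.13 = 0.05571 m/d → t_B = 363/0.05571 = 6515 d
Total t = 3852 + 6515 = 10370 d
   = 10370 / 365 = 28.4 yr

28.4 years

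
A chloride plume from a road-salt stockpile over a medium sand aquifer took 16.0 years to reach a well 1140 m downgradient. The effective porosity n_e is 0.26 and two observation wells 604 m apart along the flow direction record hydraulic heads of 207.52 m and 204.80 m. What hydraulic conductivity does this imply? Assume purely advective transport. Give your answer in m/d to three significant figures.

11.3 m/d

Hydraulic gradient i = (207.52 − 204.80) / 604 = 2.72 / 604 = 0.004503
t = 16.0 years = 5840 d
v = L / t = 1140 / 5840 = 0.1952 m/d
K = v · n / i = 0.1952 × 0.26 / 0.004503 = 11.3 m/d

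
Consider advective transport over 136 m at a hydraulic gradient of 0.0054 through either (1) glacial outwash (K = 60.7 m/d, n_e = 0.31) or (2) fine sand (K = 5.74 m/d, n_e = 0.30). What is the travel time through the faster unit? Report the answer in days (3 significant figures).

129 days

Unit 1 (glacial outwash): v = 60.7×0.0054/0.31 = 1.057 m/d, t = 136/1.057 = 128.6 d
Unit 2 (fine sand): v = 5.74×0.0054/0.30 = 0.1033 m/d, t = 136/0.1033 = 1316 d
Faster unit: t = 129 d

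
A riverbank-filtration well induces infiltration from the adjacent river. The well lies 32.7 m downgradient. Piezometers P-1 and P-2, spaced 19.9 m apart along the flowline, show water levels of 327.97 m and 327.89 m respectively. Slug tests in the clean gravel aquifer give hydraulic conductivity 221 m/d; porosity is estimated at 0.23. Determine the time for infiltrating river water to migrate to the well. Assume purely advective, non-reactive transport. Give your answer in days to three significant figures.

8.47 days

Hydraulic gradient i = (327.97 − 327.89) / 19.9 = 0.08 / 19.9 = 0.004020
Specific discharge q = 221 × 0.004020 = 0.8884 m/d
Seepage velocity v = q / n = 0.8884 / 0.23 = 3.863 m/d
t = L / v = 32.7 / 3.863 = 8.465 d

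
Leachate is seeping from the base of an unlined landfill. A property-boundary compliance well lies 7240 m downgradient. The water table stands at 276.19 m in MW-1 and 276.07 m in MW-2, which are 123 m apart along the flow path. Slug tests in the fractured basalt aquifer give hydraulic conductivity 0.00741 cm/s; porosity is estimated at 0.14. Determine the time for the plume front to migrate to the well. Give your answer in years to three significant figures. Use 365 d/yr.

445 years

Hydraulic gradient i = (276.19 − 276.07) / 123 = 0.12 / 123 = 9.756e-4
K = 0.00741 cm/s × 864 = 6.402 m/d
q = Ki = 6.402 × 9.756e-4 = 0.006246 m/d
Average linear velocity = 0.006246 / 0.14 = 0.04461 m/d
t = L / v = 7240 / 0.04461 = 162300 d
   = 162300 / 365 = 445 yr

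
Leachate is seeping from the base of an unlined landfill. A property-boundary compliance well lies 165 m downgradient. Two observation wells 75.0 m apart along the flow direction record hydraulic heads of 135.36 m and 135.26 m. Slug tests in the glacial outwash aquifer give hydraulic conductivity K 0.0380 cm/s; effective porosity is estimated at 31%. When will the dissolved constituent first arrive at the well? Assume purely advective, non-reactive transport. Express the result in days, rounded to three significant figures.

Hydraulic gradient i = (135.36 − 135.26) / 75.0 = 0.10 / 75.0 = 0.001333
K = 0.0380 cm/s × 864 = 32.83 m/d
q = Ki = 32.83 × 0.001333 = 0.04378 m/d
v_s = q/n_e = 0.04378/0.31 = 0.1412 m/d
t = L / v = 165 / 0.1412 = 1168 d

1170 days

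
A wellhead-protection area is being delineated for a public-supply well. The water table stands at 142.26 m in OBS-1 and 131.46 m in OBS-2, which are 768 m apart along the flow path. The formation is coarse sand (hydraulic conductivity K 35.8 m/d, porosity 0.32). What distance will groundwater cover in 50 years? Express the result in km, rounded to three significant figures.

28.7 km

Hydraulic gradient i = (142.26 − 131.46) / 768 = 10.80 / 768 = 0.01406
Darcy flux q = K·i = 35.8 × 0.01406 = 0.5034 m/d
Average linear velocity = 0.5034 / 0.32 = 1.573 m/d
T = 50 yr × 365 = 18250 d
L = v × T = 1.573 × 18250 = 28710 m
   = 28.7 km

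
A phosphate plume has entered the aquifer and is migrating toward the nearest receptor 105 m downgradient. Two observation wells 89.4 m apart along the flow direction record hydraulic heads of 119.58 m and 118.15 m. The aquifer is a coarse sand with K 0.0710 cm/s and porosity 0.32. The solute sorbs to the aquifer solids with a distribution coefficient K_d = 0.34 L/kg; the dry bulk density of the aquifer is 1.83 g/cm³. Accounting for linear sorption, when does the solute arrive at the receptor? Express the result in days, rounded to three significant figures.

Hydraulic gradient i = (119.58 − 118.15) / 89.4 = 1.43 / 89.4 = 0.01600
K = 0.0710 cm/s × 864 = 61.34 m/d
q = Ki = 61.34 × 0.01600 = 0.9812 m/d
Average linear velocity = 0.9812 / 0.32 = 3.066 m/d
Retardation R = 1 + ρ_b·K_d/n = 1 + 1.83×0.34/0.32 = 2.944
Contaminant velocity v_c = v/R = 3.066/2.944 = 1.041 m/d
t = L/v_c = 105/1.041 = 100.8 d

101 days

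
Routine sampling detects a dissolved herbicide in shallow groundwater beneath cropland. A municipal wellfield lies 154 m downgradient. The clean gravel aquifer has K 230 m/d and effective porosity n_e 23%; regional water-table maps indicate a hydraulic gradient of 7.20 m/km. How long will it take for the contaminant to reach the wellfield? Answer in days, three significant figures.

q = Ki = 230 × 0.0072 = 1.656 m/d
v = Ki/n = 230·0.0072/0.23 = 7.200 m/d
t = L / v = 154 / 7.200 = 21.39 d

21.4 days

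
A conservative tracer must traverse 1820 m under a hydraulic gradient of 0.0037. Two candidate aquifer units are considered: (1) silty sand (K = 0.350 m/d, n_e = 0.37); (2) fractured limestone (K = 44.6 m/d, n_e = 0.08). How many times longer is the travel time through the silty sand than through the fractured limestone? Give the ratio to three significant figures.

589

Unit 1 (silty sand): v = 0.350×0.0037/0.37 = 0.003500 m/d, t = 1820/0.003500 = 520000 d
Unit 2 (fractured limestone): v = 44.6×0.0037/0.08 = 2.063 m/d, t = 1820/2.063 = 882.3 d
t(silty sand) / t(fractured limestone) = 520000/882.3 = 589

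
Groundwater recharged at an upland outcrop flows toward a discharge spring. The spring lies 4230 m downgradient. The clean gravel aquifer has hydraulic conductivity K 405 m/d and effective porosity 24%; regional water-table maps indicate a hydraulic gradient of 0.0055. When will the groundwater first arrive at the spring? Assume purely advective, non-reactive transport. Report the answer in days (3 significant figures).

Specific discharge q = 405 × 0.0055 = 2.228 m/d
Seepage velocity v = q / n = 2.228 / 0.24 = 9.281 m/d
t = L / v = 4230 / 9.281 = 455.8 d

456 days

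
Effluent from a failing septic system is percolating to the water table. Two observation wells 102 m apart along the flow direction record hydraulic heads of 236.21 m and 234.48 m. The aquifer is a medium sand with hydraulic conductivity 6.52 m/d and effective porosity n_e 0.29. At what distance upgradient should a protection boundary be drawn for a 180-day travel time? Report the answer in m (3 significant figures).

68.6 m

Hydraulic gradient i = (236.21 − 234.48) / 102 = 1.73 / 102 = 0.01696
q = Ki = 6.52 × 0.01696 = 0.1106 m/d
Seepage velocity v = q / n = 0.1106 / 0.29 = 0.3813 m/d
L = v × T = 0.3813 × 180 = 68.64 m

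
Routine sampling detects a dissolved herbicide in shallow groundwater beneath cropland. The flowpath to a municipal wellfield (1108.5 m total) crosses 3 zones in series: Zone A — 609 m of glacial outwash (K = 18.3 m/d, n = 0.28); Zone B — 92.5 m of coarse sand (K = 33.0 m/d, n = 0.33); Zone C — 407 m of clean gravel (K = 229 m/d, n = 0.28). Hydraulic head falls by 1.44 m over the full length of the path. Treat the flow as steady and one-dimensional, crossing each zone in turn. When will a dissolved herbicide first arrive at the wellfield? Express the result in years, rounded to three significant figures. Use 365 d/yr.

22.7 years

Continuity: the same q passes through each zone, so ΔH = q·Σ(L_j/K_j) — the zones act as resistances in series.
Σ(L/K) = 609/18.3 + 92.5/33.0 + 407/229 = 33.28 + 2.803 + 1.777 = 37.86 d
q = ΔH / Σ(L/K) = 1.44 / 37.86 = 0.03804 m/d (same in every zone)
Zone A: v = q/n = 0.03804/0.28 = 0.1358 m/d → t_A = 609/0.1358 = 4483 d
Zone B: v = q/n = 0.03804/0.33 = 0.1153 m/d → t_B = 92.5/0.1153 = 802.5 d
Zone C: v = q/n = 0.03804/0.28 = 0.1358 m/d → t_C = 407/0.1358 = 2996 d
Total t = 4483 + 802.5 + 2996 = 8282 d
   = 8282 / 365 = 22.7 yr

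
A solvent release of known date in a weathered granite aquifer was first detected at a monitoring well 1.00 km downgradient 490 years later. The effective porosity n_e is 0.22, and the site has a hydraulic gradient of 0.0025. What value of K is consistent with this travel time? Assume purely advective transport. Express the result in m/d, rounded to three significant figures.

t = 490 years = 178900 d
L = 1.00 km = 1000 m
v = L / t = 1000 / 178900 = 0.005591 m/d
K = v · n / i = 0.005591 × 0.22 / 0.0025 = 0.492 m/d

0.492 m/d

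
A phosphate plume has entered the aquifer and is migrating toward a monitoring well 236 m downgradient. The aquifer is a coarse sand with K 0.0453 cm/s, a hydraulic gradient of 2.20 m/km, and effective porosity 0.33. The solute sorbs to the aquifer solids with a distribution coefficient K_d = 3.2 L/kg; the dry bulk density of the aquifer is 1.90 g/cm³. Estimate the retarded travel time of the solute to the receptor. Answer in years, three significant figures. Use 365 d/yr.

48.1 years

K = 0.0453 cm/s × 864 = 39.14 m/d
Darcy flux q = K·i = 39.14 × 0.0022 = 0.08611 m/d
v_s = q/n_e = 0.08611/0.33 = 0.2609 m/d
Retardation R = 1 + ρ_b·K_d/n = 1 + 1.90×3.2/0.33 = 19.42
Contaminant velocity v_c = v/R = 0.2609/19.42 = 0.01343 m/d
t = L/v_c = 236/0.01343 = 17570 d
   = 17570/365 = 48.1 yr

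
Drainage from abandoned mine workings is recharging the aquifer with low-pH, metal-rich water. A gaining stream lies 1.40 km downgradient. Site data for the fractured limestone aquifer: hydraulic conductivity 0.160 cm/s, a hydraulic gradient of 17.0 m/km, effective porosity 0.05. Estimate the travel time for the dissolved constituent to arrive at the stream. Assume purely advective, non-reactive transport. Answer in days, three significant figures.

29.8 days

K = 0.160 cm/s × 864 = 138.2 m/d
q = Ki = 138.2 × 0.017 = 2.350 m/d
v_s = q/n_e = 2.350/0.05 = 47.00 m/d
L = 1.40 km = 1400 m
t = L / v = 1400 / 47.00 = 29.79 d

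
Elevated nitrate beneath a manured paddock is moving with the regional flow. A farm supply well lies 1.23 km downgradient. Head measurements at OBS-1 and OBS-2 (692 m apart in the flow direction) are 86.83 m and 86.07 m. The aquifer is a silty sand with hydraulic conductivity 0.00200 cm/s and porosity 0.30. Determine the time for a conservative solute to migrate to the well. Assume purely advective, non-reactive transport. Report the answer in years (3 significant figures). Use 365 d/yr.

Hydraulic gradient i = (86.83 − 86.07) / 692 = 0.76 / 692 = 0.001098
K = 0.00200 cm/s × 864 = 1.728 m/d
Darcy flux q = K·i = 1.728 × 0.001098 = 0.001898 m/d
v_s = q/n_e = 0.001898/0.30 = 0.006326 m/d
L = 1.23 km = 1230 m
t = L / v = 1230 / 0.006326 = 194400 d
   = 194400 / 365 = 533 yr

533 years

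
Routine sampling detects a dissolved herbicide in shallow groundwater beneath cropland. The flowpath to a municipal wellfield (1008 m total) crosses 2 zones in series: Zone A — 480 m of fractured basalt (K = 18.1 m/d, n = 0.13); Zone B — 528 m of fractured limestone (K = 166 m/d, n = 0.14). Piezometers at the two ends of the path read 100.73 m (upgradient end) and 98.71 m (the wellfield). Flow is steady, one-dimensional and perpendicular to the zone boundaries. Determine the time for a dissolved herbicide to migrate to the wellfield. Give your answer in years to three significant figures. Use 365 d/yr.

Total head drop ΔH = 100.73 − 98.71 = 2.02 m
Continuity: the same q passes through each zone, so ΔH = q·Σ(L_j/K_j) — the zones act as resistances in series.
Σ(L/K) = 480/18.1 + 528/166 = 26.52 + 3.181 = 29.70 d
q = ΔH / Σ(L/K) = 2.02 / 29.70 = 0.06801 m/d (same in every zone)
Zone A: v = q/n = 0.06801/0.13 = 0.5232 m/d → t_A = 480/0.5232 = 917.5 d
Zone B: v = q/n = 0.06801/0.14 = 0.4858 m/d → t_B = 528/0.4858 = 1087 d
Total t = 917.5 + 1087 = 2004 d
   = 2004 / 365 = 5.49 yr

5.49 years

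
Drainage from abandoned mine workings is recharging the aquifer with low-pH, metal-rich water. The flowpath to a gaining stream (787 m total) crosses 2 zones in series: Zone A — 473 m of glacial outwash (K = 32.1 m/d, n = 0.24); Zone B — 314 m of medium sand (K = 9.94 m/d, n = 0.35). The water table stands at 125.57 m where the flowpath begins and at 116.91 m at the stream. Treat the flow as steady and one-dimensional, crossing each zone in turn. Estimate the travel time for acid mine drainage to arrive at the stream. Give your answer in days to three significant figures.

Total head drop ΔH = 125.57 − 116.91 = 8.66 m
Continuity: the same q passes through each zone, so ΔH = q·Σ(L_j/K_j) — the zones act as resistances in series.
Σ(L/K) = 473/32.1 + 314/9.94 = 14.74 + 31.59 = 46.32 d
q = ΔH / Σ(L/K) = 8.66 / 46.32 = 0.1869 m/d (same in every zone)
Zone A: v = q/n = 0.1869/0.24 = 0.7789 m/d → t_A = 473/0.7789 = 607.2 d
Zone B: v = q/n = 0.1869/0.35 = 0.5341 m/d → t_B = 314/0.5341 = 587.9 d
Total t = 607.2 + 587.9 = 1195 d

1200 days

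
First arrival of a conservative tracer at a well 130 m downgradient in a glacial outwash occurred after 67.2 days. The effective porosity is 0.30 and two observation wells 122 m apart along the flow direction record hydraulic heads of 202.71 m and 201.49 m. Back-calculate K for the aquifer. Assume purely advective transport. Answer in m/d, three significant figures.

58.0 m/d

Hydraulic gradient i = (202.71 − 201.49) / 122 = 1.22 / 122 = 0.01000
v = L / t = 130 / 67.2 = 1.935 m/d
K = v · n / i = 1.935 × 0.30 / 0.01000 = 58.0 m/d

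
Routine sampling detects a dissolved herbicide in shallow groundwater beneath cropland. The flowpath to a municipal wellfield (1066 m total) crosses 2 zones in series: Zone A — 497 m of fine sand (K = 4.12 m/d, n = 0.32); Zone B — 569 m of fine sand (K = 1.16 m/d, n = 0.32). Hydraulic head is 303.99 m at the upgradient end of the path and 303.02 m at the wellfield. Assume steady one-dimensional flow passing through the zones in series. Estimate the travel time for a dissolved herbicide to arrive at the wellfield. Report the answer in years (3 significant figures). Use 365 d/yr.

589 years

Total head drop ΔH = 303.99 − 303.02 = 0.97 m
Continuity: the same q passes through each zone, so ΔH = q·Σ(L_j/K_j) — the zones act as resistances in series.
Σ(L/K) = 497/4.12 + 569/1.16 = 120.6 + 490.5 = 611.1 d
q = ΔH / Σ(L/K) = 0.97 / 611.1 = 0.001587 m/d (same in every zone)
Zone A: v = q/n = 0.001587/0.32 = 0.004960 m/d → t_A = 497/0.004960 = 100200 d
Zone B: v = q/n = 0.001587/0.32 = 0.004960 m/d → t_B = 569/0.004960 = 114700 d
Total t = 100200 + 114700 = 214900 d
   = 214900 / 365 = 589 yr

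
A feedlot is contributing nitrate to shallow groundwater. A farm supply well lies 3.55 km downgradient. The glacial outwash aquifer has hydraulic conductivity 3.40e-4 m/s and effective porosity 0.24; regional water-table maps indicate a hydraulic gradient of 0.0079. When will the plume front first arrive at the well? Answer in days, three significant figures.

K = 3.40e-4 m/s × 86400 s/d = 29.38 m/d
Specific discharge q = 29.38 × 0.0079 = 0.2321 m/d
Average linear velocity = 0.2321 / 0.24 = 0.9670 m/d
L = 3.55 km = 3550 m
t = L / v = 3550 / 0.9670 = 3671 d

3670 days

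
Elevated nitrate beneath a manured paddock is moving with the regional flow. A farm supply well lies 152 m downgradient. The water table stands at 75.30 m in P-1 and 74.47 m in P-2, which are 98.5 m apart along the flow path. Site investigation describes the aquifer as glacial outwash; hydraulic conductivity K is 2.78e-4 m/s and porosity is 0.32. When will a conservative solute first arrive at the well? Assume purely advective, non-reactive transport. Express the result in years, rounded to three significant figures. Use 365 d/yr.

Hydraulic gradient i = (75.30 − 74.47) / 98.5 = 0.83 / 98.5 = 0.008426
K = 2.78e-4 m/s × 86400 s/d = 24.02 m/d
q = Ki = 24.02 × 0.008426 = 0.2024 m/d
Average linear velocity = 0.2024 / 0.32 = 0.6325 m/d
t = L / v = 152 / 0.6325 = 240.3 d
   = 240.3 / 365 = 0.658 yr

0.658 years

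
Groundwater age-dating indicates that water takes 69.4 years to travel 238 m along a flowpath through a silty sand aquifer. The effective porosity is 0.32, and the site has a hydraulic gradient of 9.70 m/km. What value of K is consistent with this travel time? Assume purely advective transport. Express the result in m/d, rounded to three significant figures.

t = 69.4 years = 25330 d
v = L / t = 238 / 25330 = 0.009396 m/d
K = v · n / i = 0.009396 × 0.32 / 0.0097 = 0.310 m/d

0.310 m/d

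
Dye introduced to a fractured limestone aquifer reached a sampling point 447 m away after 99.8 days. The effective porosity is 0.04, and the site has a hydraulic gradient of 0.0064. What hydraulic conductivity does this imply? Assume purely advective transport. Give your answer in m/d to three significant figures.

28.0 m/d

v = L / t = 447 / 99.8 = 4.479 m/d
K = v · n / i = 4.479 × 0.04 / 0.0064 = 28.0 m/d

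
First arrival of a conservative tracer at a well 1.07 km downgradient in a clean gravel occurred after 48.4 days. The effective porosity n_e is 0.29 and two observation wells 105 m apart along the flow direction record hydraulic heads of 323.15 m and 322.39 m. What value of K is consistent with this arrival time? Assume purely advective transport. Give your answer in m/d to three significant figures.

886 m/d

Hydraulic gradient i = (323.15 − 322.39) / 105 = 0.76 / 105 = 0.007238
L = 1.07 km = 1070 m
v = L / t = 1070 / 48.4 = 22.11 m/d
K = v · n / i = 22.11 × 0.29 / 0.007238 = 886 m/d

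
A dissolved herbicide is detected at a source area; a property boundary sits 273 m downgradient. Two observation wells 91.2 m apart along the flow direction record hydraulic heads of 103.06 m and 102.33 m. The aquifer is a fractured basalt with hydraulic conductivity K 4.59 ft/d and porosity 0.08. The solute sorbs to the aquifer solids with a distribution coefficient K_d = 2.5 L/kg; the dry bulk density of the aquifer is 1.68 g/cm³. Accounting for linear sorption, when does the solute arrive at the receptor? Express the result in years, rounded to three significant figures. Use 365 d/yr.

Hydraulic gradient i = (103.06 − 102.33) / 91.2 = 0.73 / 91.2 = 0.008004
K = 4.59 ft/d × 0.3048 = 1.399 m/d
q = Ki = 1.399 × 0.008004 = 0.01120 m/d
Seepage velocity v = q / n = 0.01120 / 0.08 = 0.1400 m/d
Retardation R = 1 + ρ_b·K_d/n = 1 + 1.68×2.5/0.08 = 53.50
Contaminant velocity v_c = v/R = 0.1400/53.50 = 0.002616 m/d
t = L/v_c = 273/0.002616 = 104300 d
   = 104300/365 = 286 yr

286 years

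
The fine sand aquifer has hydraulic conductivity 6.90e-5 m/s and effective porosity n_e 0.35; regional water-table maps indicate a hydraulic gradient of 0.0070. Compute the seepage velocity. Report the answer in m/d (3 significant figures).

0.119 m/d

K = 6.90e-5 m/s × 86400 s/d = 5.962 m/d
Specific discharge q = 5.962 × 0.0070 = 0.04173 m/d
v_s = q/n_e = 0.04173/0.35 = 0.1192 m/d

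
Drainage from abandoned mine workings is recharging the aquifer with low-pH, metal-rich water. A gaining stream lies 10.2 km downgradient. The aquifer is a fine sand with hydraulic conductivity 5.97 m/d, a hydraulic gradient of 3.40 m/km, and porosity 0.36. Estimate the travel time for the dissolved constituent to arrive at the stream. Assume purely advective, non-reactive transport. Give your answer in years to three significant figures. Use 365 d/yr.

Darcy flux q = K·i = 5.97 × 0.0034 = 0.02030 m/d
Average linear velocity = 0.02030 / 0.36 = 0.05638 m/d
L = 10.2 km = 10200 m
t = L / v = 10200 / 0.05638 = 180900 d
   = 180900 / 365 = 496 yr

496 years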